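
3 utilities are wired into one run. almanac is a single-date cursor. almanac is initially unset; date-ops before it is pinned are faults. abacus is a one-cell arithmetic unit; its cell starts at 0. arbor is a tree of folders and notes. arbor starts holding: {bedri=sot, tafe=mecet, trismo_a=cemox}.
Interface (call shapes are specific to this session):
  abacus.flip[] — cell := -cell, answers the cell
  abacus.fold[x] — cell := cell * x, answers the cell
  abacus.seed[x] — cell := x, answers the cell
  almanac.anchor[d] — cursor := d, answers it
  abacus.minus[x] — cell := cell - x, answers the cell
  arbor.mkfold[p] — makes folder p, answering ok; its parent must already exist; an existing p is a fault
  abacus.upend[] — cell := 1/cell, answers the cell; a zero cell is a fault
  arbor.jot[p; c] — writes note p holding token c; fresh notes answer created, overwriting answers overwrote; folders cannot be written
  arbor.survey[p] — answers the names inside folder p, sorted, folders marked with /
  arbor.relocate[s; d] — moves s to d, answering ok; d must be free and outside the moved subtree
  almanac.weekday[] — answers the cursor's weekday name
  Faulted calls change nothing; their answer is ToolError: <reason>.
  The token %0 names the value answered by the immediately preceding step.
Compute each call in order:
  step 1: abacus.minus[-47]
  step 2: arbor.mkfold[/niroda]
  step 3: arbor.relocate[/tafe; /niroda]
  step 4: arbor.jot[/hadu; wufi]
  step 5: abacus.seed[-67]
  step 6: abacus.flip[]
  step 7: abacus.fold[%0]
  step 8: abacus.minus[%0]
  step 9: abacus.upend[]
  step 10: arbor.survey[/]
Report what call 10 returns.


Answer: [bedri, hadu, niroda/, tafe, trismo_a]

Derivation:
Invoking abacus.minus(x=-47), → 47.
I use arbor.mkfold(p=/niroda), which returns ok.
I use arbor.relocate(s=/tafe, d=/niroda): ToolError: exists.
I invoke arbor.jot(p=/hadu, c=wufi), giving created.
Using abacus.seed(x=-67), → -67.
Invoking abacus.flip(), → 67.
Now I run abacus.fold(x=%0), — result: 4489.
Now I run abacus.minus(x=%0), yielding 0.
Calling abacus.upend, → ToolError: reciprocal of zero.
Calling arbor.survey(p=/), → [bedri, hadu, niroda/, tafe, trismo_a].


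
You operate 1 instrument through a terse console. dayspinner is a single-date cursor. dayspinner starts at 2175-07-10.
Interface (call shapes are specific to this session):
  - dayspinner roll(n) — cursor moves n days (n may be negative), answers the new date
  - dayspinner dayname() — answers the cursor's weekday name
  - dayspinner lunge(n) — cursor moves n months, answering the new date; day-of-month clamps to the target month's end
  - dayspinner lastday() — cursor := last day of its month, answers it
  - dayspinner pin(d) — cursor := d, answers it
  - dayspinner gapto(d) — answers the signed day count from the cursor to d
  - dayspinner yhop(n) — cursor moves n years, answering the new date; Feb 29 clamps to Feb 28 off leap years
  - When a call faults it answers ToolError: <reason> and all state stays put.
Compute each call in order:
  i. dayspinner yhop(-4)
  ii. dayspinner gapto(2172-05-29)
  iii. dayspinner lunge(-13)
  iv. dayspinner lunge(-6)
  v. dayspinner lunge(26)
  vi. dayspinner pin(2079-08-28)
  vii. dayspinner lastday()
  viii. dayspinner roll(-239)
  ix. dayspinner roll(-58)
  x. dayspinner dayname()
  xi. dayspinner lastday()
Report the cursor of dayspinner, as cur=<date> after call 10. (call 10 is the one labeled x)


$ dayspinner yhop n: -4
:: 2171-07-10
$ dayspinner gapto d: 2172-05-29
:: 324
$ dayspinner lunge n: -13
:: 2170-06-10
$ dayspinner lunge n: -6
:: 2169-12-10
$ dayspinner lunge n: 26
:: 2172-02-10
$ dayspinner pin d: 2079-08-28
:: 2079-08-28
$ dayspinner lastday
:: 2079-08-31
$ dayspinner roll n: -239
:: 2079-01-04
$ dayspinner roll n: -58
:: 2078-11-07
$ dayspinner dayname
:: Monday
$ dayspinner lastday
:: 2078-11-30

Answer: cur=2078-11-07


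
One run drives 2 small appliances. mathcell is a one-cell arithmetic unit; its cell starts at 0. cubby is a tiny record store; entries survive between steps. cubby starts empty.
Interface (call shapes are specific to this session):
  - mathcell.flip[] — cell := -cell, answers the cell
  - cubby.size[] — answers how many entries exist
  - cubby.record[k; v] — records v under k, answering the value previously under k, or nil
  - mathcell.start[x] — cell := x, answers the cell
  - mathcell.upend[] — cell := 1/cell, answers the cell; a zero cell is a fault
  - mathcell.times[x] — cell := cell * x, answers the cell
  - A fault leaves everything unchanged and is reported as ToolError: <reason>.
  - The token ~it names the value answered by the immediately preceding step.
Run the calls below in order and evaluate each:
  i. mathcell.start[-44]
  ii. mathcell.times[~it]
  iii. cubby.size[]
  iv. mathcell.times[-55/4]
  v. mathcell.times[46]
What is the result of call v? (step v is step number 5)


Answer: -1224520

Derivation:
-- mathcell.start(x=-44) : -44
-- mathcell.times(x=~it) : 1936
-- cubby.size() : 0
-- mathcell.times(x=-55/4) : -26620
-- mathcell.times(x=46) : -1224520


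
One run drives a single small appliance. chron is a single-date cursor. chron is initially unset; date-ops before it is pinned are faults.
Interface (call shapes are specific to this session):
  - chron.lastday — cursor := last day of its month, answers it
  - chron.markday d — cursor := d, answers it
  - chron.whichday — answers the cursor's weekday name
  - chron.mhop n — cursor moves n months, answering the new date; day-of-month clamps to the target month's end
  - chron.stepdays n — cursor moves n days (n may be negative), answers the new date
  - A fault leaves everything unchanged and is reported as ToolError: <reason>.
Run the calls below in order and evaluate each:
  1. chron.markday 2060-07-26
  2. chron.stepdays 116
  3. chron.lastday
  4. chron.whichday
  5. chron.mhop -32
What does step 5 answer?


==> chron.markday(d=2060-07-26)
<== 2060-07-26
==> chron.stepdays(n=116)
<== 2060-11-19
==> chron.lastday()
<== 2060-11-30
==> chron.whichday()
<== Tuesday
==> chron.mhop(n=-32)
<== 2058-03-30

Answer: 2058-03-30


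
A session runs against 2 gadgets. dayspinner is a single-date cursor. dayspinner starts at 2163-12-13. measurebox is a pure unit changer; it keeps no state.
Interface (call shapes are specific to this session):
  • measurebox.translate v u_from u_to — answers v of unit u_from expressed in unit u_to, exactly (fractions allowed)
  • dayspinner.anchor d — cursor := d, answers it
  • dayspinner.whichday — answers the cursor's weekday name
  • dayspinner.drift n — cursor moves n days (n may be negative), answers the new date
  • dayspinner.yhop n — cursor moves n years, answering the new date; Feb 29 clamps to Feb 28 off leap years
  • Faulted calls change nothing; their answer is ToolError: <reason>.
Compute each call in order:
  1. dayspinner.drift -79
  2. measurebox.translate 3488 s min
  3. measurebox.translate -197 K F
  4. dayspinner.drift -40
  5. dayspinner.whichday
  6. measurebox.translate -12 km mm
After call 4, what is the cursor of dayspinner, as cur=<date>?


Answer: cur=2163-08-16

Derivation:
CALL drift[n: -79]
RET  2163-09-25
CALL translate[v: 3488; u_from: s; u_to: min]
RET  872/15
CALL translate[v: -197; u_from: K; u_to: F]
RET  -81427/100
CALL drift[n: -40]
RET  2163-08-16
CALL whichday[]
RET  Tuesday
CALL translate[v: -12; u_from: km; u_to: mm]
RET  -12000000


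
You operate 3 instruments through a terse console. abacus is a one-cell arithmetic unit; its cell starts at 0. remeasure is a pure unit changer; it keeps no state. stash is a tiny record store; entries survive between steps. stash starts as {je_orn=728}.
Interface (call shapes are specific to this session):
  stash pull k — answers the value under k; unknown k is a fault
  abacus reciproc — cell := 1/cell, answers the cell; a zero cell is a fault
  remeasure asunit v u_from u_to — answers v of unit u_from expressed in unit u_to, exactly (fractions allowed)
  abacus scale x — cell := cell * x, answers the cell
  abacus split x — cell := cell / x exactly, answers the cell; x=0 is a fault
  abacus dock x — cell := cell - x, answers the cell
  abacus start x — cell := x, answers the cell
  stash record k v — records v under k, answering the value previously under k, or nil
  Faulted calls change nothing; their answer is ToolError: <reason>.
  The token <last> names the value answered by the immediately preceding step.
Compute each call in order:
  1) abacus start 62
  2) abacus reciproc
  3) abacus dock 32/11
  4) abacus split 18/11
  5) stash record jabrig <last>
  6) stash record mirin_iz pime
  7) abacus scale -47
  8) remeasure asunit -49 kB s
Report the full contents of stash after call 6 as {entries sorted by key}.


Answer: {jabrig=-1973/1116, je_orn=728, mirin_iz=pime}

Derivation:
-> abacus start(x: 62)
<- 62
-> abacus reciproc()
<- 1/62
-> abacus dock(x: 32/11)
<- -1973/682
-> abacus split(x: 18/11)
<- -1973/1116
-> stash record(k: jabrig, v: <last>)
<- nil
-> stash record(k: mirin_iz, v: pime)
<- nil
-> abacus scale(x: -47)
<- 92731/1116
-> remeasure asunit(v: -49, u_from: kB, u_to: s)
<- ToolError: incompatible units


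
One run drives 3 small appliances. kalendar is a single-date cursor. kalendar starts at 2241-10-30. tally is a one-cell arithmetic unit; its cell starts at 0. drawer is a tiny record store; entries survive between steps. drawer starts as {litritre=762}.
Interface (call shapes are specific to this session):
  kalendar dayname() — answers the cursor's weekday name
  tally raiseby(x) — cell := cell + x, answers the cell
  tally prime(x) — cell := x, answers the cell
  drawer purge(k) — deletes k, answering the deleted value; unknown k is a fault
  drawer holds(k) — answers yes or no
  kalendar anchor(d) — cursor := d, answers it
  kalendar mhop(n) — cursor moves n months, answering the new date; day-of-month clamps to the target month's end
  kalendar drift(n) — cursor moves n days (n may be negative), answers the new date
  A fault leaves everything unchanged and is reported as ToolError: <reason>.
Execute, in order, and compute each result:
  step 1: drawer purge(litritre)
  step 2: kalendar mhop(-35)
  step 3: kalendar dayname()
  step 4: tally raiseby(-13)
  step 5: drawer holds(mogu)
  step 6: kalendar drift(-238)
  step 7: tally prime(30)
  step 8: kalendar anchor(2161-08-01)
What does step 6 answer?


Answer: 2238-04-06

Derivation:
CALL drawer purge[k=litritre]
RET  762
CALL kalendar mhop[n=-35]
RET  2238-11-30
CALL kalendar dayname[]
RET  Friday
CALL tally raiseby[x=-13]
RET  -13
CALL drawer holds[k=mogu]
RET  no
CALL kalendar drift[n=-238]
RET  2238-04-06
CALL tally prime[x=30]
RET  30
CALL kalendar anchor[d=2161-08-01]
RET  2161-08-01


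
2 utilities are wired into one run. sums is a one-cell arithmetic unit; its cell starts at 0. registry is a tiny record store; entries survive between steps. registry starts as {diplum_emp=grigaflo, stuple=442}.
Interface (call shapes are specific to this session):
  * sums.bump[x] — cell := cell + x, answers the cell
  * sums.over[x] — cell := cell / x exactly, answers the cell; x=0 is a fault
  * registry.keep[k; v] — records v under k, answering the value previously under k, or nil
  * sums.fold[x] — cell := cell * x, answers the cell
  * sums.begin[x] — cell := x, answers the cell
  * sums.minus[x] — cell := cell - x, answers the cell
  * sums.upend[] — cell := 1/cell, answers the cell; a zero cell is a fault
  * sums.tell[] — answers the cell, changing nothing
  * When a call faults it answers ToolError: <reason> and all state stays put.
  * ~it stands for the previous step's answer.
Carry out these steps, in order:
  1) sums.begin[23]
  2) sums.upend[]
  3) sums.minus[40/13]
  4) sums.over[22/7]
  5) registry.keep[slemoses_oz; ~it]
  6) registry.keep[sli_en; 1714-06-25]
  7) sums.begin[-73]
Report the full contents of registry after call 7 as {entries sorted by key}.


Next I call sums.begin with x→23, which returns 23.
Calling sums.upend(), — result: 1/23.
I try sums.minus with x→40/13, — result: -907/299.
I run sums.over with x→22/7, giving -6349/6578.
Using registry.keep with k→slemoses_oz, v→~it, yielding nil.
Now I run registry.keep with k→sli_en, v→1714-06-25, giving nil.
Next I call sums.begin with x→-73, yielding -73.

Answer: {diplum_emp=grigaflo, slemoses_oz=-6349/6578, sli_en=1714-06-25, stuple=442}


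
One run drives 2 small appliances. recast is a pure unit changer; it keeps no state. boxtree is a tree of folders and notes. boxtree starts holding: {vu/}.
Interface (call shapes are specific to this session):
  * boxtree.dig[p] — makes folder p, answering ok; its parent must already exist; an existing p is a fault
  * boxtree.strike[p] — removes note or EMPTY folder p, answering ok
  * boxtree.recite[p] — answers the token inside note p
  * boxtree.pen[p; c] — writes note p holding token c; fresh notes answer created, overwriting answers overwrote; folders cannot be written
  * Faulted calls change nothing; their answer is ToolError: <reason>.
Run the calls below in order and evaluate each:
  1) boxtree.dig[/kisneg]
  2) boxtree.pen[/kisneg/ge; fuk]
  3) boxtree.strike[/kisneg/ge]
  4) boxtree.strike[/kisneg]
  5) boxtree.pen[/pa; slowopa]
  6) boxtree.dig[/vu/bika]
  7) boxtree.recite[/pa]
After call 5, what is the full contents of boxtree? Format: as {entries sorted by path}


$ dig /kisneg
[out] ok
$ pen /kisneg/ge fuk
[out] created
$ strike /kisneg/ge
[out] ok
$ strike /kisneg
[out] ok
$ pen /pa slowopa
[out] created
$ dig /vu/bika
[out] ok
$ recite /pa
[out] slowopa

Answer: {pa=slowopa, vu/}


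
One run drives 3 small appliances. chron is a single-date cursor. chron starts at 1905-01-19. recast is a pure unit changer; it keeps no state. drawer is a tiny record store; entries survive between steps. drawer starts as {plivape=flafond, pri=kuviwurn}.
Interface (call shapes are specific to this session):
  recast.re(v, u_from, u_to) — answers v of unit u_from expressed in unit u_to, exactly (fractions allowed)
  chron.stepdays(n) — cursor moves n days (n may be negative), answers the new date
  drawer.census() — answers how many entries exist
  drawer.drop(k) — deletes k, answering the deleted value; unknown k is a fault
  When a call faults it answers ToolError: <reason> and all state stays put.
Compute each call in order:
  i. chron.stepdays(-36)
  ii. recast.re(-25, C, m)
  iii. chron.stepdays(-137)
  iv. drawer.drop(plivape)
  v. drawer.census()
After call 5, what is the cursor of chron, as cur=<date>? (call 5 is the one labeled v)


→ chron.stepdays(n: -36)
← 1904-12-14
→ recast.re(v: -25, u_from: C, u_to: m)
← ToolError: incompatible units
→ chron.stepdays(n: -137)
← 1904-07-30
→ drawer.drop(k: plivape)
← flafond
→ drawer.census()
← 1

Answer: cur=1904-07-30


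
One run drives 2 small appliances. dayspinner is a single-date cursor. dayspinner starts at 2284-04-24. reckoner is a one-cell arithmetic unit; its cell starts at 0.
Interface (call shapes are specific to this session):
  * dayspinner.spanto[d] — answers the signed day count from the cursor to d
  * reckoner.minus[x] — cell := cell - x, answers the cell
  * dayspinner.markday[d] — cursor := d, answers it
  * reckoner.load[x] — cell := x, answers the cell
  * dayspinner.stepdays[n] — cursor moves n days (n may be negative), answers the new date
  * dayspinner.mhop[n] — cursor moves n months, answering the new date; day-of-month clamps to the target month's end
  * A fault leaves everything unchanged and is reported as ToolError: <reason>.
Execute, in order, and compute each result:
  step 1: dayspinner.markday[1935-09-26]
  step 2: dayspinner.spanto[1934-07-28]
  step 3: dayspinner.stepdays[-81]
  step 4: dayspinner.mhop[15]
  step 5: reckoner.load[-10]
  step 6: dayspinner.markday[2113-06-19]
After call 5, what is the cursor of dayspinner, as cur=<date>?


Answer: cur=1936-10-07

Derivation:
>> markday(d: 1935-09-26)
<< 1935-09-26
>> spanto(d: 1934-07-28)
<< -425
>> stepdays(n: -81)
<< 1935-07-07
>> mhop(n: 15)
<< 1936-10-07
>> load(x: -10)
<< -10
>> markday(d: 2113-06-19)
<< 2113-06-19


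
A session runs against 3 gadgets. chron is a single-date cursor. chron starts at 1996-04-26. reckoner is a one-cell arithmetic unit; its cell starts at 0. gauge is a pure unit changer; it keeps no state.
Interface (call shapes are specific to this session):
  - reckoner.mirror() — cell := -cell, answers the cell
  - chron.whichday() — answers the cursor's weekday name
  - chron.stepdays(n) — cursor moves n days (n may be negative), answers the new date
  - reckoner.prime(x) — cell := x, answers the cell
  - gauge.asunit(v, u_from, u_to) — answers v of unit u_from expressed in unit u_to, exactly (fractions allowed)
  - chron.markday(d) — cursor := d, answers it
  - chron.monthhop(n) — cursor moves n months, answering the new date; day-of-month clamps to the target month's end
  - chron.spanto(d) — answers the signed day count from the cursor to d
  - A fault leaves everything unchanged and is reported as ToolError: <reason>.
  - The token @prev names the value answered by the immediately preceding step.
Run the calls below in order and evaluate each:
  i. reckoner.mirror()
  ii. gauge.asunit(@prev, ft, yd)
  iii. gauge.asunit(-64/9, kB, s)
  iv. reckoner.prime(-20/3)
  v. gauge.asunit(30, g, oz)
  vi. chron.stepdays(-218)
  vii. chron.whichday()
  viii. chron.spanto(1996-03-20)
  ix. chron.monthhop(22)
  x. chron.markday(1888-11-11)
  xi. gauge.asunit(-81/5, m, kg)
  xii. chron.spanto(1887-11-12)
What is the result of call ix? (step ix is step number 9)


Answer: 1997-07-21

Derivation:
·→ reckoner.mirror()
·← 0
·→ gauge.asunit(v: @prev, u_from: ft, u_to: yd)
·← 0
·→ gauge.asunit(v: -64/9, u_from: kB, u_to: s)
·← ToolError: incompatible units
·→ reckoner.prime(x: -20/3)
·← -20/3
·→ gauge.asunit(v: 30, u_from: g, u_to: oz)
·← 48000000/45359237
·→ chron.stepdays(n: -218)
·← 1995-09-21
·→ chron.whichday()
·← Thursday
·→ chron.spanto(d: 1996-03-20)
·← 181
·→ chron.monthhop(n: 22)
·← 1997-07-21
·→ chron.markday(d: 1888-11-11)
·← 1888-11-11
·→ gauge.asunit(v: -81/5, u_from: m, u_to: kg)
·← ToolError: incompatible units
·→ chron.spanto(d: 1887-11-12)
·← -365


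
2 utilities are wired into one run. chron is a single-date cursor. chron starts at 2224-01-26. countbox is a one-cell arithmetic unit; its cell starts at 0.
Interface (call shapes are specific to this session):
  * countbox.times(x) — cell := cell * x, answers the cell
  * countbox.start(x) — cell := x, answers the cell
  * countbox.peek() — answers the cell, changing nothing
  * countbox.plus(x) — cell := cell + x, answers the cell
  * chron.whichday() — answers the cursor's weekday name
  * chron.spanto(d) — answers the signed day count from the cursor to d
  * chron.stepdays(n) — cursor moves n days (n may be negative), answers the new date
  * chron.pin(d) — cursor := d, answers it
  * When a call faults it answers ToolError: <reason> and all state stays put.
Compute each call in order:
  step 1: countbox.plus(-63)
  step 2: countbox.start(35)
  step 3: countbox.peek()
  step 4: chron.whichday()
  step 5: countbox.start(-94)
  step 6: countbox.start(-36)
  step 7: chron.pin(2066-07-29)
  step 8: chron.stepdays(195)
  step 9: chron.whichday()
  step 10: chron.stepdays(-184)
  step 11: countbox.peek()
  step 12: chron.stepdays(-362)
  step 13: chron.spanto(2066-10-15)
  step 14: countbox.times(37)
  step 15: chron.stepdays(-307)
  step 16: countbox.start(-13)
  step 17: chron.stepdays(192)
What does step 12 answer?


Answer: 2065-08-12

Derivation:
# plus(x: -63) -> -63
# start(x: 35) -> 35
# peek() -> 35
# whichday() -> Monday
# start(x: -94) -> -94
# start(x: -36) -> -36
# pin(d: 2066-07-29) -> 2066-07-29
# stepdays(n: 195) -> 2067-02-09
# whichday() -> Wednesday
# stepdays(n: -184) -> 2066-08-09
# peek() -> -36
# stepdays(n: -362) -> 2065-08-12
# spanto(d: 2066-10-15) -> 429
# times(x: 37) -> -1332
# stepdays(n: -307) -> 2064-10-09
# start(x: -13) -> -13
# stepdays(n: 192) -> 2065-04-19


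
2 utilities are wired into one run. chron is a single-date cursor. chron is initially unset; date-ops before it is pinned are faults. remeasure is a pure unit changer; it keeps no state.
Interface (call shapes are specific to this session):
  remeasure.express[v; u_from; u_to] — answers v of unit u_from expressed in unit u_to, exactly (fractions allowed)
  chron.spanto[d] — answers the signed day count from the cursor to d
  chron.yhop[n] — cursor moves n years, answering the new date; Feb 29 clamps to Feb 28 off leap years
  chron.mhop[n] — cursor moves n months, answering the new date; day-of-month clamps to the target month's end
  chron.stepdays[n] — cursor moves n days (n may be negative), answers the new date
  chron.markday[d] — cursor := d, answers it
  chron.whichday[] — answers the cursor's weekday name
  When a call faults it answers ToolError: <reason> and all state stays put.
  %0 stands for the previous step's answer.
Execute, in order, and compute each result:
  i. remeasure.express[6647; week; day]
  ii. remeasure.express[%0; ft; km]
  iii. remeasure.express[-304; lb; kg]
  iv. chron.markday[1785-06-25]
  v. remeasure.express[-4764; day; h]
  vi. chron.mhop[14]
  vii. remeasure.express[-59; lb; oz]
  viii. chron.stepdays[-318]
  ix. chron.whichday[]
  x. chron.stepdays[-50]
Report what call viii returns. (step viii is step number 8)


Answer: 1785-10-11

Derivation:
! remeasure.express(v=6647, u_from=week, u_to=day) ~> 46529
! remeasure.express(v=%0, u_from=ft, u_to=km) ~> 17727549/1250000
! remeasure.express(v=-304, u_from=lb, u_to=kg) ~> -861825503/6250000
! chron.markday(d=1785-06-25) ~> 1785-06-25
! remeasure.express(v=-4764, u_from=day, u_to=h) ~> -114336
! chron.mhop(n=14) ~> 1786-08-25
! remeasure.express(v=-59, u_from=lb, u_to=oz) ~> -944
! chron.stepdays(n=-318) ~> 1785-10-11
! chron.whichday() ~> Tuesday
! chron.stepdays(n=-50) ~> 1785-08-22


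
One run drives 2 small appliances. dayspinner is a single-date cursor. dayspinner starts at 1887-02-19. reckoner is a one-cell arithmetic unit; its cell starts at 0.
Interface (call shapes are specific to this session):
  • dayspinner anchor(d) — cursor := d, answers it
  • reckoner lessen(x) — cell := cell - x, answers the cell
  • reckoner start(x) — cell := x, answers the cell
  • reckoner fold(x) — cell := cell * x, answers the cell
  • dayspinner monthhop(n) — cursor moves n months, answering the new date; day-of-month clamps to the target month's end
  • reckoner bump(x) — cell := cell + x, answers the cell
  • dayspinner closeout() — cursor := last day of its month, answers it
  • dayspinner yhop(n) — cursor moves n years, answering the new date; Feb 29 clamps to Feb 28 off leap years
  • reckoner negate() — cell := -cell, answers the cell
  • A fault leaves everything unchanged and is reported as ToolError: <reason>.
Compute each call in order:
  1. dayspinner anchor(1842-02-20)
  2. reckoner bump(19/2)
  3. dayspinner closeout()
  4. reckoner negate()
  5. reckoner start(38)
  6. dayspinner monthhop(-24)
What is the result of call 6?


Answer: 1840-02-28

Derivation:
Invoking dayspinner anchor with 1842-02-20, and see 1842-02-20.
Using reckoner bump with 19/2, and get 19/2.
Next I call dayspinner closeout(), giving 1842-02-28.
Now I run reckoner negate: -19/2.
Using reckoner start with 38, and observe 38.
Invoking dayspinner monthhop with -24, which returns 1840-02-28.


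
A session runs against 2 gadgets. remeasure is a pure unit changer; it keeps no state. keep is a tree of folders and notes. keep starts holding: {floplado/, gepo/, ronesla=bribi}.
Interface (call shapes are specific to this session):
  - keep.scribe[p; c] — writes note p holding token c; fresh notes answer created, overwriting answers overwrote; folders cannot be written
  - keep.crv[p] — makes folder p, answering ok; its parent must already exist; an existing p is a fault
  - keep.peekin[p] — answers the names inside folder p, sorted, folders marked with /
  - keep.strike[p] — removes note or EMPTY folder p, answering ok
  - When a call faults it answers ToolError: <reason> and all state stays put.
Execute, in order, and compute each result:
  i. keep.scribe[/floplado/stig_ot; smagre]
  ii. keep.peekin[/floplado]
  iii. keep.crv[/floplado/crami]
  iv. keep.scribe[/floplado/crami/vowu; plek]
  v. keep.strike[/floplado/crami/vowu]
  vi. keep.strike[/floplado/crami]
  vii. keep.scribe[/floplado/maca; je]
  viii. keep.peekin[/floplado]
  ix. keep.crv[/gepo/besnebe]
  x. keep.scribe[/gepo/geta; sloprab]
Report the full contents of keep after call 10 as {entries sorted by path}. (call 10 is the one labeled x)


Answer: {floplado/, floplado/maca=je, floplado/stig_ot=smagre, gepo/, gepo/besnebe/, gepo/geta=sloprab, ronesla=bribi}

Derivation:
Invoking scribe on p=/floplado/stig_ot, c=smagre, and see created.
Calling peekin on p=/floplado: [stig_ot].
Now I run crv on p=/floplado/crami, and get ok.
Next I call scribe on p=/floplado/crami/vowu, c=plek, yielding created.
I try strike on p=/floplado/crami/vowu, giving ok.
I invoke strike on p=/floplado/crami, and get ok.
I call scribe on p=/floplado/maca, c=je, — result: created.
Using peekin on p=/floplado, and observe [maca, stig_ot].
Using crv on p=/gepo/besnebe, and observe ok.
Invoking scribe on p=/gepo/geta, c=sloprab, and see created.


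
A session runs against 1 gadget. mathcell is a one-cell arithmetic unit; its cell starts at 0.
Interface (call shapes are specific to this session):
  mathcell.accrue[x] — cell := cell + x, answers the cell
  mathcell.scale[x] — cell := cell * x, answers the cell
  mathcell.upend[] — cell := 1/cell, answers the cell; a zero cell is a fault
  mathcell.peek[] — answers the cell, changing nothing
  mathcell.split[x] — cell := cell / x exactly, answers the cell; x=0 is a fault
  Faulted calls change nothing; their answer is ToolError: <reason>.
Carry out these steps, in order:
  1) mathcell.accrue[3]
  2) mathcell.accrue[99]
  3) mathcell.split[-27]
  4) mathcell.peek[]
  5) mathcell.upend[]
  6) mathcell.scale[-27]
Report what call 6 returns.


Answer: 243/34

Derivation:
// mathcell.accrue(3) => 3
// mathcell.accrue(99) => 102
// mathcell.split(-27) => -34/9
// mathcell.peek() => -34/9
// mathcell.upend() => -9/34
// mathcell.scale(-27) => 243/34


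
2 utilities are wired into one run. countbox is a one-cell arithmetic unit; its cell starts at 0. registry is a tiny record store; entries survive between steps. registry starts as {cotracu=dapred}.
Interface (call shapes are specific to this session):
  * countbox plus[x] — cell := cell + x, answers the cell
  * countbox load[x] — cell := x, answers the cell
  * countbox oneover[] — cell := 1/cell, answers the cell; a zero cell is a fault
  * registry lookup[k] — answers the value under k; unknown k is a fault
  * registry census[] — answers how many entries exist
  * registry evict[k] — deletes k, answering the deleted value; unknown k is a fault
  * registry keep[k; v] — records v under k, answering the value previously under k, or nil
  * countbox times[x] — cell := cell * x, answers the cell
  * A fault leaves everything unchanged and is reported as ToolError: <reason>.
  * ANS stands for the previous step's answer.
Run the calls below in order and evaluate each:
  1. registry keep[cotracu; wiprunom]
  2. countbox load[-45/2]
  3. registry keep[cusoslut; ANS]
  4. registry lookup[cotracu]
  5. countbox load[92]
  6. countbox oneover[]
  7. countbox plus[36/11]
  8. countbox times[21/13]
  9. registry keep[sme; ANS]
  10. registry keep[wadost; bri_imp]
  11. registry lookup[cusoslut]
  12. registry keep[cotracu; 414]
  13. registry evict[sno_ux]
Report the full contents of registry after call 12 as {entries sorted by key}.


Answer: {cotracu=414, cusoslut=-45/2, sme=69783/13156, wadost=bri_imp}

Derivation:
Now I run registry keep passing cotracu, wiprunom, and see dapred.
Calling countbox load passing -45/2, and see -45/2.
I use registry keep passing cusoslut, ANS, → nil.
Then registry lookup passing cotracu, giving wiprunom.
Then countbox load passing 92, and see 92.
Then countbox oneover(), and observe 1/92.
I run countbox plus passing 36/11, → 3323/1012.
I use countbox times passing 21/13, and see 69783/13156.
I try registry keep passing sme, ANS, and observe nil.
Now I run registry keep passing wadost, bri_imp, giving nil.
Then registry lookup passing cusoslut, and see -45/2.
Invoking registry keep passing cotracu, 414, → wiprunom.
I call registry evict passing sno_ux, → ToolError: no such key sno_ux.


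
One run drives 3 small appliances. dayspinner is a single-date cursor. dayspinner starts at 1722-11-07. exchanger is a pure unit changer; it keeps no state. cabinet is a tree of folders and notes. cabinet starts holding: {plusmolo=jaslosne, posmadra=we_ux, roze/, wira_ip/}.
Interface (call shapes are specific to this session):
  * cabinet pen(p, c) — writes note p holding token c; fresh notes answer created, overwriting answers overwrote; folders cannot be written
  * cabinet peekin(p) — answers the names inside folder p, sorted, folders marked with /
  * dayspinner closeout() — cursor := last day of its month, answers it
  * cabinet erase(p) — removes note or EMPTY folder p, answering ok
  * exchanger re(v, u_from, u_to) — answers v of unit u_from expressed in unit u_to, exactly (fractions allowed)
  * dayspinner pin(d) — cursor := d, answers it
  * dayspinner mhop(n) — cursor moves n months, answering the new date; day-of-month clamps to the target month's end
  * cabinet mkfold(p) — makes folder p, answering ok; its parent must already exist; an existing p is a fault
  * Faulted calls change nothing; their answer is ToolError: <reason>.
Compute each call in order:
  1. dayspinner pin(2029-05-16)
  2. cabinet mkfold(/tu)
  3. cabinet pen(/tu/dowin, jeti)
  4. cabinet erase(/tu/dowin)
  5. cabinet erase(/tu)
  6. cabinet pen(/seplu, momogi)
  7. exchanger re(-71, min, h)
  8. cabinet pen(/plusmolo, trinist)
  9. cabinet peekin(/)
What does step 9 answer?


Answer: [plusmolo, posmadra, roze/, seplu, wira_ip/]

Derivation:
# dayspinner pin(d='2029-05-16') => 2029-05-16
# cabinet mkfold(p='/tu') => ok
# cabinet pen(p='/tu/dowin', c='jeti') => created
# cabinet erase(p='/tu/dowin') => ok
# cabinet erase(p='/tu') => ok
# cabinet pen(p='/seplu', c='momogi') => created
# exchanger re(v='-71', u_from='min', u_to='h') => -71/60
# cabinet pen(p='/plusmolo', c='trinist') => overwrote
# cabinet peekin(p='/') => [plusmolo, posmadra, roze/, seplu, wira_ip/]


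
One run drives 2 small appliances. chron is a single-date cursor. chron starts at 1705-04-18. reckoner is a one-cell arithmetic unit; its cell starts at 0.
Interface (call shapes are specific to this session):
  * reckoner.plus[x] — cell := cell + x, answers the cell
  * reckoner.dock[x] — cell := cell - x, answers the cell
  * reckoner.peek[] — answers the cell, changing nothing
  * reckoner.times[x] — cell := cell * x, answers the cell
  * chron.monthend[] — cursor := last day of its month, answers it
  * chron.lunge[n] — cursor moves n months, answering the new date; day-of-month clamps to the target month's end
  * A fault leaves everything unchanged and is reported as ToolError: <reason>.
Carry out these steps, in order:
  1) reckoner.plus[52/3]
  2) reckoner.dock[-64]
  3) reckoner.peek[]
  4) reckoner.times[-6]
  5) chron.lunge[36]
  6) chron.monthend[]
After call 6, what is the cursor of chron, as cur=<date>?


>>> reckoner.plus x='52/3'
:: 52/3
>>> reckoner.dock x='-64'
:: 244/3
>>> reckoner.peek
:: 244/3
>>> reckoner.times x='-6'
:: -488
>>> chron.lunge n='36'
:: 1708-04-18
>>> chron.monthend
:: 1708-04-30

Answer: cur=1708-04-30


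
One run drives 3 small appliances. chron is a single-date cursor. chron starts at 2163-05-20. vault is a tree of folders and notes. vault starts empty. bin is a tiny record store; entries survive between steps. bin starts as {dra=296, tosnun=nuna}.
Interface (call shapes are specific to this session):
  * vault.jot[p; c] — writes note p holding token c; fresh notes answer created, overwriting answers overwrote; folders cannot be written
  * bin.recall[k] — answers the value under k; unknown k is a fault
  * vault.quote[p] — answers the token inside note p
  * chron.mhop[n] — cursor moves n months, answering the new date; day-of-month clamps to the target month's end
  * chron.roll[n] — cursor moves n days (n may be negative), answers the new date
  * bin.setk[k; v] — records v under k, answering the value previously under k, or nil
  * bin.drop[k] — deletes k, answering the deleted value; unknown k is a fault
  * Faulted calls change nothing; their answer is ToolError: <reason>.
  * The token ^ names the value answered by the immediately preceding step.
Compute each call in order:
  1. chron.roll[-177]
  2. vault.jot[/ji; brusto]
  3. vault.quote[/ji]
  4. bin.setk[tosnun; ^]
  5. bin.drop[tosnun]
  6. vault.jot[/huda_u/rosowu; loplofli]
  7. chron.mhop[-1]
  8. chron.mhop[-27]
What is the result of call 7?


Answer: 2162-10-24

Derivation:
[in] roll n=-177
= 2162-11-24
[in] jot p=/ji c=brusto
= created
[in] quote p=/ji
= brusto
[in] setk k=tosnun v=^
= nuna
[in] drop k=tosnun
= brusto
[in] jot p=/huda_u/rosowu c=loplofli
= ToolError: no parent
[in] mhop n=-1
= 2162-10-24
[in] mhop n=-27
= 2160-07-24


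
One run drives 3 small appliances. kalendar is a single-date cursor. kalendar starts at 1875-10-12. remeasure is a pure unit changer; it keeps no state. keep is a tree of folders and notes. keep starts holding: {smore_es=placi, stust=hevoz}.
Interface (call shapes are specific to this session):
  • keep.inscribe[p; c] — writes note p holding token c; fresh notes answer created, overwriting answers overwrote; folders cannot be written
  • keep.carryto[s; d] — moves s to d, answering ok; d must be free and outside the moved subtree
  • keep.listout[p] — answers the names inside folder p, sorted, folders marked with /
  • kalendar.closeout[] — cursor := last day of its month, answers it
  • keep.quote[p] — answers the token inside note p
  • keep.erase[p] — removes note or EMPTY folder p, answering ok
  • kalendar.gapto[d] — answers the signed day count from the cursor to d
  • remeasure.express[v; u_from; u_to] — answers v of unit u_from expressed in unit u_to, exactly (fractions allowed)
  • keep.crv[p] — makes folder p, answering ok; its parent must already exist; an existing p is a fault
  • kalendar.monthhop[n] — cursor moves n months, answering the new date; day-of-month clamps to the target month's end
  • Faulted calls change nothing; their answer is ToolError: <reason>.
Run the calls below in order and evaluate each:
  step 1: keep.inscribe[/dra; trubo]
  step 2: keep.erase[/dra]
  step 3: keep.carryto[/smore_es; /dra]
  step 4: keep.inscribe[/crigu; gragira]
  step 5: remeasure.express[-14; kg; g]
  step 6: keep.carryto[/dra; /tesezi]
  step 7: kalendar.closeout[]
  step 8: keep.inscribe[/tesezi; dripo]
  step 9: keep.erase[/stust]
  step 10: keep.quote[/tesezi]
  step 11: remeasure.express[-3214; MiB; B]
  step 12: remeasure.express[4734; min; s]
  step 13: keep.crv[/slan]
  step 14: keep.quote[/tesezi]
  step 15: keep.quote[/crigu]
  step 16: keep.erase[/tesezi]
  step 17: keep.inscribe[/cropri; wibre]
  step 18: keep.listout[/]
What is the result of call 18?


Answer: [crigu, cropri, slan/]

Derivation:
[in] keep.inscribe /dra trubo
[out] created
[in] keep.erase /dra
[out] ok
[in] keep.carryto /smore_es /dra
[out] ok
[in] keep.inscribe /crigu gragira
[out] created
[in] remeasure.express -14 kg g
[out] -14000
[in] keep.carryto /dra /tesezi
[out] ok
[in] kalendar.closeout
[out] 1875-10-31
[in] keep.inscribe /tesezi dripo
[out] overwrote
[in] keep.erase /stust
[out] ok
[in] keep.quote /tesezi
[out] dripo
[in] remeasure.express -3214 MiB B
[out] -3370123264
[in] remeasure.express 4734 min s
[out] 284040
[in] keep.crv /slan
[out] ok
[in] keep.quote /tesezi
[out] dripo
[in] keep.quote /crigu
[out] gragira
[in] keep.erase /tesezi
[out] ok
[in] keep.inscribe /cropri wibre
[out] created
[in] keep.listout /
[out] [crigu, cropri, slan/]


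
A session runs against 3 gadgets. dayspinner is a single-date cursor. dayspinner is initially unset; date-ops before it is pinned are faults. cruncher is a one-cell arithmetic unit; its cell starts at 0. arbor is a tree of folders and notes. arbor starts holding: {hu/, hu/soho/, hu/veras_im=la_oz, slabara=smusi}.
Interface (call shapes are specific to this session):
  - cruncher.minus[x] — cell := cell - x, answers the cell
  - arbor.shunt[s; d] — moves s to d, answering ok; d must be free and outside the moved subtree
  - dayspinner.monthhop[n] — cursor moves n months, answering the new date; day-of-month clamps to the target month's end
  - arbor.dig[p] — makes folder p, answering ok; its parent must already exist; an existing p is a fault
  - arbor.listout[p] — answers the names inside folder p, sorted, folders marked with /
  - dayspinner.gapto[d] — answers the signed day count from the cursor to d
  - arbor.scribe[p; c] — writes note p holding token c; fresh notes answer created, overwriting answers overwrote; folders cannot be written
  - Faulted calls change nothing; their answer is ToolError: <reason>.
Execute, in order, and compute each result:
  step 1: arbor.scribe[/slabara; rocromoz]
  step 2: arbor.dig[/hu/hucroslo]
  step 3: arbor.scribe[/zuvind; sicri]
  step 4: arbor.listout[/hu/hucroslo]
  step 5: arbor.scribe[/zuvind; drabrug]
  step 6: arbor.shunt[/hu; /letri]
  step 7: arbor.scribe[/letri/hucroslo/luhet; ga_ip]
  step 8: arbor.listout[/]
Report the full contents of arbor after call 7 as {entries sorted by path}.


% arbor.scribe(p='/slabara', c='rocromoz') == overwrote
% arbor.dig(p='/hu/hucroslo') == ok
% arbor.scribe(p='/zuvind', c='sicri') == created
% arbor.listout(p='/hu/hucroslo') == []
% arbor.scribe(p='/zuvind', c='drabrug') == overwrote
% arbor.shunt(s='/hu', d='/letri') == ok
% arbor.scribe(p='/letri/hucroslo/luhet', c='ga_ip') == created
% arbor.listout(p='/') == [letri/, slabara, zuvind]

Answer: {letri/, letri/hucroslo/, letri/hucroslo/luhet=ga_ip, letri/soho/, letri/veras_im=la_oz, slabara=rocromoz, zuvind=drabrug}


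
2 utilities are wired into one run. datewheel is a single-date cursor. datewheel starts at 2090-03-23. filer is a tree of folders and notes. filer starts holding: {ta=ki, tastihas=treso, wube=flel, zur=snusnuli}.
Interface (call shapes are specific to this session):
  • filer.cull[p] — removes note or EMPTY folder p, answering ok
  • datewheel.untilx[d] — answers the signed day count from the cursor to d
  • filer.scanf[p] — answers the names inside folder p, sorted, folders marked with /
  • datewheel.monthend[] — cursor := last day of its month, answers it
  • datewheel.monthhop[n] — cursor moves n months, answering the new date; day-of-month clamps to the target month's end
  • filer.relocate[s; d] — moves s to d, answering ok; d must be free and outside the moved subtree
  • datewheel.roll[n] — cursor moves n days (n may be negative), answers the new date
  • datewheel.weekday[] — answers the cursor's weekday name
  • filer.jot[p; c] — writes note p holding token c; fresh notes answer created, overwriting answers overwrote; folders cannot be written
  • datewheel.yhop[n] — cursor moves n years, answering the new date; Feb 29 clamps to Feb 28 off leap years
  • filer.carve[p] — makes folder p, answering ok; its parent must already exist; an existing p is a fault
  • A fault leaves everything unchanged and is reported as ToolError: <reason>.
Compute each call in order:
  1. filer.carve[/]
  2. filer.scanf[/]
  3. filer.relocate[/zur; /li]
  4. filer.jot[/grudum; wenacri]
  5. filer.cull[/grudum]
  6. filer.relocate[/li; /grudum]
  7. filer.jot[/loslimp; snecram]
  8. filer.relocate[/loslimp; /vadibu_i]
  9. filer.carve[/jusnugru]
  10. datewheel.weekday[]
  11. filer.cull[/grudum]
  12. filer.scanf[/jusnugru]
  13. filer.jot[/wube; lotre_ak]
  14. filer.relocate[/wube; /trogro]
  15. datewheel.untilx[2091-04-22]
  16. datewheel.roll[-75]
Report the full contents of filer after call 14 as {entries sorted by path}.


-- 1. filer.carve(p: /) : ToolError: exists
-- 2. filer.scanf(p: /) : [ta, tastihas, wube, zur]
-- 3. filer.relocate(s: /zur, d: /li) : ok
-- 4. filer.jot(p: /grudum, c: wenacri) : created
-- 5. filer.cull(p: /grudum) : ok
-- 6. filer.relocate(s: /li, d: /grudum) : ok
-- 7. filer.jot(p: /loslimp, c: snecram) : created
-- 8. filer.relocate(s: /loslimp, d: /vadibu_i) : ok
-- 9. filer.carve(p: /jusnugru) : ok
-- 10. datewheel.weekday() : Thursday
-- 11. filer.cull(p: /grudum) : ok
-- 12. filer.scanf(p: /jusnugru) : []
-- 13. filer.jot(p: /wube, c: lotre_ak) : overwrote
-- 14. filer.relocate(s: /wube, d: /trogro) : ok
-- 15. datewheel.untilx(d: 2091-04-22) : 395
-- 16. datewheel.roll(n: -75) : 2090-01-07

Answer: {jusnugru/, ta=ki, tastihas=treso, trogro=lotre_ak, vadibu_i=snecram}
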